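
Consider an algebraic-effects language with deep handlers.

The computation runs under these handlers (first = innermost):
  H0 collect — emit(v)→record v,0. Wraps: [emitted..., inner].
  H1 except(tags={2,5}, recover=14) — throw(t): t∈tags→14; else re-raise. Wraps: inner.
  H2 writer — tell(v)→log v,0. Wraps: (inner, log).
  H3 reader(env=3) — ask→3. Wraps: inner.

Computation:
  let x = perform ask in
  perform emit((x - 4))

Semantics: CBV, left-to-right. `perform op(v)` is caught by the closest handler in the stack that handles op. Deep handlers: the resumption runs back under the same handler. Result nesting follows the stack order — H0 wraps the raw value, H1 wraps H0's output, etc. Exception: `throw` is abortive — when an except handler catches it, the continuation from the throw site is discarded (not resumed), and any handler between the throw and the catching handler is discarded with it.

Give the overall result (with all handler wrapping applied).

Working:
ask @ H3 ⇒ 3
emit(-1) @ H0 ⇒ out+=-1
H0 returns [-1, 0]
H1 returns [-1, 0]
H2 returns ([-1, 0], ())
H3 returns ([-1, 0], ())
= ([-1, 0], ())

Answer: ([-1, 0], ())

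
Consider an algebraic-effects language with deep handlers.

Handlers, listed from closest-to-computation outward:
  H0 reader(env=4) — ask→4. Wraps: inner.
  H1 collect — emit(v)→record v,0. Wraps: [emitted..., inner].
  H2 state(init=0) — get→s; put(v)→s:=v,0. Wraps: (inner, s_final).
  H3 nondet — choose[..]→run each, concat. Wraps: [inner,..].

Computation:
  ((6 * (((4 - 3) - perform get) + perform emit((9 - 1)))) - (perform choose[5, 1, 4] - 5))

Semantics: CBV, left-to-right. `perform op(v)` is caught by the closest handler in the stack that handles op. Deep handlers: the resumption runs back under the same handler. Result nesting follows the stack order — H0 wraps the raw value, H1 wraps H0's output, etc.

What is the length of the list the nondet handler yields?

Step-by-step:
get @ H2 ⇒ 0
emit(8) @ H1 ⇒ out+=8
choose[5, 1, 4] @ H3
  branch[0] choose=5:
    H0 returns 6
    H1 returns [8, 6]
    H2 returns ([8, 6], 0)
    H3 returns [([8, 6], 0)]
  branch[1] choose=1:
    H0 returns 10
    H1 returns [8, 10]
    H2 returns ([8, 10], 0)
    H3 returns [([8, 10], 0)]
  branch[2] choose=4:
    H0 returns 7
    H1 returns [8, 7]
    H2 returns ([8, 7], 0)
    H3 returns [([8, 7], 0)]
= [([8, 6], 0), ([8, 10], 0), ([8, 7], 0)]

Answer: 3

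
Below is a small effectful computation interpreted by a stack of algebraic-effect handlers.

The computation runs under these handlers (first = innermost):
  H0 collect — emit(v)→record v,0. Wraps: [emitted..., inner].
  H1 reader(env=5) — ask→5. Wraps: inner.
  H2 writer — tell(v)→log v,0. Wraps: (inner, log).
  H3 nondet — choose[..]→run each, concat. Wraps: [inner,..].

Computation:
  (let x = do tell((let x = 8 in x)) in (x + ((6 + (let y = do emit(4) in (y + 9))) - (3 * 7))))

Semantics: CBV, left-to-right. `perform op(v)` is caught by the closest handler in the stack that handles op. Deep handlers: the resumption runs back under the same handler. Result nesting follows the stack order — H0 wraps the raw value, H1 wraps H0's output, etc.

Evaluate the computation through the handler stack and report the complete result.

Evaluation trace:
tell(8) @ H2 ⇒ log+=8
emit(4) @ H0 ⇒ out+=4
H0 returns [4, -6]
H1 returns [4, -6]
H2 returns ([4, -6], (8))
H3 returns [([4, -6], (8))]
= [([4, -6], (8))]

Answer: [([4, -6], (8))]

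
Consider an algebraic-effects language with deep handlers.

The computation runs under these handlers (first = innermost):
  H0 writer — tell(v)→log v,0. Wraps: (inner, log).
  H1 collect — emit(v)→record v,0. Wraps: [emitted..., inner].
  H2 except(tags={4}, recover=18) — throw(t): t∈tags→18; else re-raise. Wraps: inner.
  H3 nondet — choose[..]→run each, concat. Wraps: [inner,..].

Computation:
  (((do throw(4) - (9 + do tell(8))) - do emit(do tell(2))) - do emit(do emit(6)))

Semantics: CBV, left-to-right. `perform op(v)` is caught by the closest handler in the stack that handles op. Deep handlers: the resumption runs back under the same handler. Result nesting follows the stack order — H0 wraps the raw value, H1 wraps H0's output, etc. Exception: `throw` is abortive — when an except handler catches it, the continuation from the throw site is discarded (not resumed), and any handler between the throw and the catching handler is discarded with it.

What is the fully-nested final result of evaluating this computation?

Answer: [18]

Working:
throw(4) @ H2 caught ⇒ 18
H3 returns [18]
= [18]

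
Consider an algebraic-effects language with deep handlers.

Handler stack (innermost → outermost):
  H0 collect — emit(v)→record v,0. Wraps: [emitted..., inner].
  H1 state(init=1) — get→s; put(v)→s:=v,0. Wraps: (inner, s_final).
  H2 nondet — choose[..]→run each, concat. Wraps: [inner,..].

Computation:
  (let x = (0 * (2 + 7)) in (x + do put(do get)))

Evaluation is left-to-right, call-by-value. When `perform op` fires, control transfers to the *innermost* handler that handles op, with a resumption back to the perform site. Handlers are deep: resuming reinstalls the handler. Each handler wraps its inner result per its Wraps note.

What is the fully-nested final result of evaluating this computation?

Working:
get @ H1 ⇒ 1
put(1) @ H1 ⇒ s:=1
H0 returns [0]
H1 returns ([0], 1)
H2 returns [([0], 1)]
= [([0], 1)]

Answer: [([0], 1)]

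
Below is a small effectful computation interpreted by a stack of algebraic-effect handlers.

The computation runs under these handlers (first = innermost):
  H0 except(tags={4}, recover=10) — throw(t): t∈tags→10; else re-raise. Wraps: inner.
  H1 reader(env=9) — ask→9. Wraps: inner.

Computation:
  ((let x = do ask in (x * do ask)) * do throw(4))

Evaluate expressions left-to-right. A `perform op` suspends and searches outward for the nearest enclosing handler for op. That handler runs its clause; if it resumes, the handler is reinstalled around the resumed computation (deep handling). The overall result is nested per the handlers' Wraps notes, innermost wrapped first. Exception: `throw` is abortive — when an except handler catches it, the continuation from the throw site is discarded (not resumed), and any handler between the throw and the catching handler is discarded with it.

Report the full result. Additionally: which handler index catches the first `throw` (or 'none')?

Evaluation trace:
ask @ H1 ⇒ 9
ask @ H1 ⇒ 9
throw(4) @ H0 caught ⇒ 10
H1 returns 10
= 10

Answer: 10 ; first throw caught by: H0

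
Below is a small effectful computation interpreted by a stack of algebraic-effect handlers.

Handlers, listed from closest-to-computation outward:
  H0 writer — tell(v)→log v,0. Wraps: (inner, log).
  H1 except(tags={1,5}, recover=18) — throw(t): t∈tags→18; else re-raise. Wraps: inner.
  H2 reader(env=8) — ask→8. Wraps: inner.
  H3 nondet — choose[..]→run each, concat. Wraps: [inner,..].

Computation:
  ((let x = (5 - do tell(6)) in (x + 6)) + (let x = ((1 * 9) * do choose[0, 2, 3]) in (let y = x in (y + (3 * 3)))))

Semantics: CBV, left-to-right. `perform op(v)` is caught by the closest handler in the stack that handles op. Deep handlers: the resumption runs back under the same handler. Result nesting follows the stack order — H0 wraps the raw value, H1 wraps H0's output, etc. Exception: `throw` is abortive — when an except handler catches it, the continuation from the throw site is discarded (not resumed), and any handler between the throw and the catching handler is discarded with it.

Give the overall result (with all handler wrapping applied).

Answer: [(20, (6)), (38, (6)), (47, (6))]

Step-by-step:
tell(6) @ H0 ⇒ log+=6
choose[0, 2, 3] @ H3
  branch[0] choose=0:
    H0 returns (20, (6))
    H1 returns (20, (6))
    H2 returns (20, (6))
    H3 returns [(20, (6))]
  branch[1] choose=2:
    H0 returns (38, (6))
    H1 returns (38, (6))
    H2 returns (38, (6))
    H3 returns [(38, (6))]
  branch[2] choose=3:
    H0 returns (47, (6))
    H1 returns (47, (6))
    H2 returns (47, (6))
    H3 returns [(47, (6))]
= [(20, (6)), (38, (6)), (47, (6))]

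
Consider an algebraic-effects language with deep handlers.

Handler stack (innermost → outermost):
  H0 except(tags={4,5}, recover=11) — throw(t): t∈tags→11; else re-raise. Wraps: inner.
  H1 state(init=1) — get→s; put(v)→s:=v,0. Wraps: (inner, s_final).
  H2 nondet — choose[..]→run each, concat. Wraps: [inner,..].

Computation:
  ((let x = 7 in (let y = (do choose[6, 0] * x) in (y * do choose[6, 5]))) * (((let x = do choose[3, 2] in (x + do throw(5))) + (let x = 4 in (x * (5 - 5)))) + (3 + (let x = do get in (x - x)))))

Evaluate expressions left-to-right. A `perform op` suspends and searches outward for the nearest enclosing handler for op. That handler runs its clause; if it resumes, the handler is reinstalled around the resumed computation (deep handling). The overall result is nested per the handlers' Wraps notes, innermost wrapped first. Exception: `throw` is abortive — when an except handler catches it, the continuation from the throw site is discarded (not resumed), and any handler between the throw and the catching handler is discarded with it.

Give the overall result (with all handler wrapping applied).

Step-by-step:
choose[6, 0] @ H2
  branch[0] choose=6:
    choose[6, 5] @ H2
      branch[0] choose=6:
        choose[3, 2] @ H2
          branch[0] choose=3:
            throw(5) @ H0 caught ⇒ 11
            H1 returns (11, 1)
            H2 returns [(11, 1)]
          branch[1] choose=2:
            throw(5) @ H0 caught ⇒ 11
            H1 returns (11, 1)
            H2 returns [(11, 1)]
      branch[1] choose=5:
        choose[3, 2] @ H2
          branch[0] choose=3:
            throw(5) @ H0 caught ⇒ 11
            H1 returns (11, 1)
            H2 returns [(11, 1)]
          branch[1] choose=2:
            throw(5) @ H0 caught ⇒ 11
            H1 returns (11, 1)
            H2 returns [(11, 1)]
  branch[1] choose=0:
    choose[6, 5] @ H2
      branch[0] choose=6:
        choose[3, 2] @ H2
          branch[0] choose=3:
            throw(5) @ H0 caught ⇒ 11
            H1 returns (11, 1)
            H2 returns [(11, 1)]
          branch[1] choose=2:
            throw(5) @ H0 caught ⇒ 11
            H1 returns (11, 1)
            H2 returns [(11, 1)]
      branch[1] choose=5:
        choose[3, 2] @ H2
          branch[0] choose=3:
            throw(5) @ H0 caught ⇒ 11
            H1 returns (11, 1)
            H2 returns [(11, 1)]
          branch[1] choose=2:
            throw(5) @ H0 caught ⇒ 11
            H1 returns (11, 1)
            H2 returns [(11, 1)]
= [(11, 1), (11, 1), (11, 1), (11, 1), (11, 1), (11, 1), (11, 1), (11, 1)]

Answer: [(11, 1), (11, 1), (11, 1), (11, 1), (11, 1), (11, 1), (11, 1), (11, 1)]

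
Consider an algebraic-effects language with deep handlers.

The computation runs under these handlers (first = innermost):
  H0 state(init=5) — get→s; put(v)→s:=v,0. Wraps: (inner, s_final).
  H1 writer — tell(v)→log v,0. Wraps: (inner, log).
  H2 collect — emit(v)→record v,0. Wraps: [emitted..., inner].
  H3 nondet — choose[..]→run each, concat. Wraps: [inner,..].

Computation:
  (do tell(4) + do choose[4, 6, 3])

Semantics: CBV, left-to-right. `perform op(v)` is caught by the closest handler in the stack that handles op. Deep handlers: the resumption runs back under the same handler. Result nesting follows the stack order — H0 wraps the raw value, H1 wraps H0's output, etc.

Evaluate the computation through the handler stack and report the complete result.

Answer: [[((4, 5), (4))], [((6, 5), (4))], [((3, 5), (4))]]

Step-by-step:
tell(4) @ H1 ⇒ log+=4
choose[4, 6, 3] @ H3
  branch[0] choose=4:
    H0 returns (4, 5)
    H1 returns ((4, 5), (4))
    H2 returns [((4, 5), (4))]
    H3 returns [[((4, 5), (4))]]
  branch[1] choose=6:
    H0 returns (6, 5)
    H1 returns ((6, 5), (4))
    H2 returns [((6, 5), (4))]
    H3 returns [[((6, 5), (4))]]
  branch[2] choose=3:
    H0 returns (3, 5)
    H1 returns ((3, 5), (4))
    H2 returns [((3, 5), (4))]
    H3 returns [[((3, 5), (4))]]
= [[((4, 5), (4))], [((6, 5), (4))], [((3, 5), (4))]]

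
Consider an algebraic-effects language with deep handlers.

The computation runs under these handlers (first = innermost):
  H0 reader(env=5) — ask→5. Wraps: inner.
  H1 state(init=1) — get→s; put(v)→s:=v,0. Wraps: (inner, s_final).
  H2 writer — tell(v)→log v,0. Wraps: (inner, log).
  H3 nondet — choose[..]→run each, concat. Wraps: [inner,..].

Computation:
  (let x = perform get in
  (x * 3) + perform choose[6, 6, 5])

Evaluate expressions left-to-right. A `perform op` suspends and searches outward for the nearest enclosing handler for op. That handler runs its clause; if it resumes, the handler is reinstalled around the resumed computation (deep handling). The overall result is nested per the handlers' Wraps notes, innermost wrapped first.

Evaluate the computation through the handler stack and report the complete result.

Answer: [((9, 1), ()), ((9, 1), ()), ((8, 1), ())]

Evaluation trace:
get @ H1 ⇒ 1
choose[6, 6, 5] @ H3
  branch[0] choose=6:
    H0 returns 9
    H1 returns (9, 1)
    H2 returns ((9, 1), ())
    H3 returns [((9, 1), ())]
  branch[1] choose=6:
    H0 returns 9
    H1 returns (9, 1)
    H2 returns ((9, 1), ())
    H3 returns [((9, 1), ())]
  branch[2] choose=5:
    H0 returns 8
    H1 returns (8, 1)
    H2 returns ((8, 1), ())
    H3 returns [((8, 1), ())]
= [((9, 1), ()), ((9, 1), ()), ((8, 1), ())]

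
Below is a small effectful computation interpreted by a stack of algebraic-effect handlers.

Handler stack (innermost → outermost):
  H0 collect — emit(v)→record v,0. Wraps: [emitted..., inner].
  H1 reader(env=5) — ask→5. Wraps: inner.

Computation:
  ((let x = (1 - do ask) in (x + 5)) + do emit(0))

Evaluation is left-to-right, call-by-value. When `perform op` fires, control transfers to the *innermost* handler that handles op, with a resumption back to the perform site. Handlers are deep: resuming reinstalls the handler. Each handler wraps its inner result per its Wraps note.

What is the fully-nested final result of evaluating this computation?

Evaluation trace:
ask @ H1 ⇒ 5
emit(0) @ H0 ⇒ out+=0
H0 returns [0, 1]
H1 returns [0, 1]
= [0, 1]

Answer: [0, 1]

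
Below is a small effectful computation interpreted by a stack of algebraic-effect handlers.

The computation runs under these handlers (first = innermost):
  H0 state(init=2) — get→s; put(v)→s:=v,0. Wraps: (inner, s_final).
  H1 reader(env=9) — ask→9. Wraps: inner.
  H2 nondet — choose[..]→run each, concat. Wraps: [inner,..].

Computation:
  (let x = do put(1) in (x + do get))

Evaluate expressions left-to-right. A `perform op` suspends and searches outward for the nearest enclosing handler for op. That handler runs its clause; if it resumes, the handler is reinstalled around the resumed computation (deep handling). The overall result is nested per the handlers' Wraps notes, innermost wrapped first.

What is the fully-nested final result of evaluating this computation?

Step-by-step:
put(1) @ H0 ⇒ s:=1
get @ H0 ⇒ 1
H0 returns (1, 1)
H1 returns (1, 1)
H2 returns [(1, 1)]
= [(1, 1)]

Answer: [(1, 1)]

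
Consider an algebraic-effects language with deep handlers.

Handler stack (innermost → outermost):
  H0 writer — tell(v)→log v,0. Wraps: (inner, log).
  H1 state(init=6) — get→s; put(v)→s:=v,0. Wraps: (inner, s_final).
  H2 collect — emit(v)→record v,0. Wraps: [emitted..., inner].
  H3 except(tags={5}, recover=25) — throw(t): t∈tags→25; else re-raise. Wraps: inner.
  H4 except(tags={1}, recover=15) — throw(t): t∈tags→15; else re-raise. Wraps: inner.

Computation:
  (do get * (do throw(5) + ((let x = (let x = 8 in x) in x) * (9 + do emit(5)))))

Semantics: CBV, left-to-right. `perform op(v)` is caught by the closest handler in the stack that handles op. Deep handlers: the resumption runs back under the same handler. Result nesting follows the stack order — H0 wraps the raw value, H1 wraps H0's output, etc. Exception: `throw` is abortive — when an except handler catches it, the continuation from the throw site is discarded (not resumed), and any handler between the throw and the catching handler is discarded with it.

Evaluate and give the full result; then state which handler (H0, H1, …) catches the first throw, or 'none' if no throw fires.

Answer: 25 ; first throw caught by: H3

Step-by-step:
get @ H1 ⇒ 6
throw(5) @ H3 caught ⇒ 25
H4 returns 25
= 25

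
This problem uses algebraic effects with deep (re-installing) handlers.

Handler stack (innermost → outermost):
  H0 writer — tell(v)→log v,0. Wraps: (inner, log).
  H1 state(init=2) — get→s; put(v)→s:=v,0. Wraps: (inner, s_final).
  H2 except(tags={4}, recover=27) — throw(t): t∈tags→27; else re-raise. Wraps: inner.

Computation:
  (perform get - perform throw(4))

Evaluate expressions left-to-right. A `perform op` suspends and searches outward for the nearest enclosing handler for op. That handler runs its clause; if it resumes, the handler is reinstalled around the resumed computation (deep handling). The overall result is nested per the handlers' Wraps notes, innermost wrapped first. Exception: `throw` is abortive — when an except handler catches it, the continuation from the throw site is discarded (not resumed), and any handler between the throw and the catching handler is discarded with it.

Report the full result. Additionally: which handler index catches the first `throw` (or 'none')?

Working:
get @ H1 ⇒ 2
throw(4) @ H2 caught ⇒ 27
= 27

Answer: 27 ; first throw caught by: H2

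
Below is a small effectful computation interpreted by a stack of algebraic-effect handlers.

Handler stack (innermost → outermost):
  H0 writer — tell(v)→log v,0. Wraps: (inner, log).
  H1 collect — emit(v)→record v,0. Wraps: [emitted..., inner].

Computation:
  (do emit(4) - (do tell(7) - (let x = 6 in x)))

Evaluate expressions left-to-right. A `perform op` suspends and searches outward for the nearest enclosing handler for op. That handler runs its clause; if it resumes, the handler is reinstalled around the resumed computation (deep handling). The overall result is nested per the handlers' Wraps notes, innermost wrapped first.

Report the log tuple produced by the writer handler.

Step-by-step:
emit(4) @ H1 ⇒ out+=4
tell(7) @ H0 ⇒ log+=7
H0 returns (6, (7))
H1 returns [4, (6, (7))]
= [4, (6, (7))]

Answer: (7)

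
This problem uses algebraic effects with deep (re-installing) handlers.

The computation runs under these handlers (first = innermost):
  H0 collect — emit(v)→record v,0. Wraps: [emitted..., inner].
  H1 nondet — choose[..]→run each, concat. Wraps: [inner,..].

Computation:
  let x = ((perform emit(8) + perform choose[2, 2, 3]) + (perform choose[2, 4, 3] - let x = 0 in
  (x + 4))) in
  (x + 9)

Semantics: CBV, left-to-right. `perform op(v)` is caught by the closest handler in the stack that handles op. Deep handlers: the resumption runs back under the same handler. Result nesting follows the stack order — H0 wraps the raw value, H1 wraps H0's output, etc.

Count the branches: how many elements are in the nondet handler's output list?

Answer: 9

Working:
emit(8) @ H0 ⇒ out+=8
choose[2, 2, 3] @ H1
  branch[0] choose=2:
    choose[2, 4, 3] @ H1
      branch[0] choose=2:
        H0 returns [8, 9]
        H1 returns [[8, 9]]
      branch[1] choose=4:
        H0 returns [8, 11]
        H1 returns [[8, 11]]
      branch[2] choose=3:
        H0 returns [8, 10]
        H1 returns [[8, 10]]
  branch[1] choose=2:
    choose[2, 4, 3] @ H1
      branch[0] choose=2:
        H0 returns [8, 9]
        H1 returns [[8, 9]]
      branch[1] choose=4:
        H0 returns [8, 11]
        H1 returns [[8, 11]]
      branch[2] choose=3:
        H0 returns [8, 10]
        H1 returns [[8, 10]]
  branch[2] choose=3:
    choose[2, 4, 3] @ H1
      branch[0] choose=2:
        H0 returns [8, 10]
        H1 returns [[8, 10]]
      branch[1] choose=4:
        H0 returns [8, 12]
        H1 returns [[8, 12]]
      branch[2] choose=3:
        H0 returns [8, 11]
        H1 returns [[8, 11]]
= [[8, 9], [8, 11], [8, 10], [8, 9], [8, 11], [8, 10], [8, 10], [8, 12], [8, 11]]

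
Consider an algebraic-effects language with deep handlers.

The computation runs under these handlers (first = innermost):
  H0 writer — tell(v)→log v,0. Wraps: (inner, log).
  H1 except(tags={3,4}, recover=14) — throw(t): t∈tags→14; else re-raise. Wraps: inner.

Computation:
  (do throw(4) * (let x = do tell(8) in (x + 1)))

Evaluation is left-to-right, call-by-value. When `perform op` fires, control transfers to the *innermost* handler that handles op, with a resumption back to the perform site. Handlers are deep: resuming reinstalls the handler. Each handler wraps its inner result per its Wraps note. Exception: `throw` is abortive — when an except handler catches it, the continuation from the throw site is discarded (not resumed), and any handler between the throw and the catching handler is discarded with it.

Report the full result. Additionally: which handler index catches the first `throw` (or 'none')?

Evaluation trace:
throw(4) @ H1 caught ⇒ 14
= 14

Answer: 14 ; first throw caught by: H1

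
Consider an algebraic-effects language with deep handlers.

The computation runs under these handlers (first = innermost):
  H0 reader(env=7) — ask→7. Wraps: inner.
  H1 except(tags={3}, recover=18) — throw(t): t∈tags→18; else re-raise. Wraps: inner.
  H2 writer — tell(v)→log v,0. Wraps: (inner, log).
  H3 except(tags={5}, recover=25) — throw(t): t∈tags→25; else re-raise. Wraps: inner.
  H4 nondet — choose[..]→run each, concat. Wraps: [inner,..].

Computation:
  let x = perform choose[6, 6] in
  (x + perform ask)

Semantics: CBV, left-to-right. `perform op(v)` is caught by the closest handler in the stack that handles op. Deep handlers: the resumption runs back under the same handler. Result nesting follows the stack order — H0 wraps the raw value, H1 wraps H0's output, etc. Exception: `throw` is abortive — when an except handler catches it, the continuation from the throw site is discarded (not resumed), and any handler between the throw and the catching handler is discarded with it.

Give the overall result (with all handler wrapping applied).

Evaluation trace:
choose[6, 6] @ H4
  branch[0] choose=6:
    ask @ H0 ⇒ 7
    H0 returns 13
    H1 returns 13
    H2 returns (13, ())
    H3 returns (13, ())
    H4 returns [(13, ())]
  branch[1] choose=6:
    ask @ H0 ⇒ 7
    H0 returns 13
    H1 returns 13
    H2 returns (13, ())
    H3 returns (13, ())
    H4 returns [(13, ())]
= [(13, ()), (13, ())]

Answer: [(13, ()), (13, ())]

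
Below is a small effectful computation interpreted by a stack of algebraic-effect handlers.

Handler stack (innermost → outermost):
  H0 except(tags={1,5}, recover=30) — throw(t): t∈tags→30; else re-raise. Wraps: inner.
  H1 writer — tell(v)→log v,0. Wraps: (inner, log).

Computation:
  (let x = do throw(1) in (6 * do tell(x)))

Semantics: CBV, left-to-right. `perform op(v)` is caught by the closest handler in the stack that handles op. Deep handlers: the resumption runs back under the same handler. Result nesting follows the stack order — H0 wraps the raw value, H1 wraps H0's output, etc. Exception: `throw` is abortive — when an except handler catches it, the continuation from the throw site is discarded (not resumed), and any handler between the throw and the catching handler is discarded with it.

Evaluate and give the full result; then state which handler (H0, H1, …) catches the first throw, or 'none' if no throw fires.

Answer: (30, ()) ; first throw caught by: H0

Step-by-step:
throw(1) @ H0 caught ⇒ 30
H1 returns (30, ())
= (30, ())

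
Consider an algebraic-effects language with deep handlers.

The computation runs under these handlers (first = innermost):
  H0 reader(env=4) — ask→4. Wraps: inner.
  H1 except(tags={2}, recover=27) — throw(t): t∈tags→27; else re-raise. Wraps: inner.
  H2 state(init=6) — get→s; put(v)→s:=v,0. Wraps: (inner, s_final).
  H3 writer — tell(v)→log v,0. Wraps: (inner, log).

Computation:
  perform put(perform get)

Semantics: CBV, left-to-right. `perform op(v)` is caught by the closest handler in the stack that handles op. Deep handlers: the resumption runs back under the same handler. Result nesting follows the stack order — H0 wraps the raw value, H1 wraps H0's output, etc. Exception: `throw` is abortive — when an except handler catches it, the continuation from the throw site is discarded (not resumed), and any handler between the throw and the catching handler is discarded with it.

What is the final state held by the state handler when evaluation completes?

Evaluation trace:
get @ H2 ⇒ 6
put(6) @ H2 ⇒ s:=6
H0 returns 0
H1 returns 0
H2 returns (0, 6)
H3 returns ((0, 6), ())
= ((0, 6), ())

Answer: 6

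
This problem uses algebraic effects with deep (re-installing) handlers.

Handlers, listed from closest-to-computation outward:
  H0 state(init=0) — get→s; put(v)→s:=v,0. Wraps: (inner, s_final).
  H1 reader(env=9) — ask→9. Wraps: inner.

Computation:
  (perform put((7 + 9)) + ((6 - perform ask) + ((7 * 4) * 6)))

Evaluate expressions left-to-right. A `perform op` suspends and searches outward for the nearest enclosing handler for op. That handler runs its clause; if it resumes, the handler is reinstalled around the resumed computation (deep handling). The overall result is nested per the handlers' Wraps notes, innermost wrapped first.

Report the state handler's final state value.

Answer: 16

Step-by-step:
put(16) @ H0 ⇒ s:=16
ask @ H1 ⇒ 9
H0 returns (165, 16)
H1 returns (165, 16)
= (165, 16)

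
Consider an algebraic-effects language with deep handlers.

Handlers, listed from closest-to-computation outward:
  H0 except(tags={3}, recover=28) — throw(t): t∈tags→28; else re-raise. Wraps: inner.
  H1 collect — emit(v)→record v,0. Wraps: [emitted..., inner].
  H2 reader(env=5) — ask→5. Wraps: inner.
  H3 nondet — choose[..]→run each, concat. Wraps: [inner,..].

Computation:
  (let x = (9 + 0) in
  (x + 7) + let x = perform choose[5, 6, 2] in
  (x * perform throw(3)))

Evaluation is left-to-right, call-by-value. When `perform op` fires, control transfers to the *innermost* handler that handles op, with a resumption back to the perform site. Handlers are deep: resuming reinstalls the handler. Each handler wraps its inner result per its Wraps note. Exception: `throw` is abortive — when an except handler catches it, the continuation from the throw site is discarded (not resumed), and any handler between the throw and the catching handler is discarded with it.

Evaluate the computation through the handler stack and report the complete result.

Answer: [[28], [28], [28]]

Working:
choose[5, 6, 2] @ H3
  branch[0] choose=5:
    throw(3) @ H0 caught ⇒ 28
    H1 returns [28]
    H2 returns [28]
    H3 returns [[28]]
  branch[1] choose=6:
    throw(3) @ H0 caught ⇒ 28
    H1 returns [28]
    H2 returns [28]
    H3 returns [[28]]
  branch[2] choose=2:
    throw(3) @ H0 caught ⇒ 28
    H1 returns [28]
    H2 returns [28]
    H3 returns [[28]]
= [[28], [28], [28]]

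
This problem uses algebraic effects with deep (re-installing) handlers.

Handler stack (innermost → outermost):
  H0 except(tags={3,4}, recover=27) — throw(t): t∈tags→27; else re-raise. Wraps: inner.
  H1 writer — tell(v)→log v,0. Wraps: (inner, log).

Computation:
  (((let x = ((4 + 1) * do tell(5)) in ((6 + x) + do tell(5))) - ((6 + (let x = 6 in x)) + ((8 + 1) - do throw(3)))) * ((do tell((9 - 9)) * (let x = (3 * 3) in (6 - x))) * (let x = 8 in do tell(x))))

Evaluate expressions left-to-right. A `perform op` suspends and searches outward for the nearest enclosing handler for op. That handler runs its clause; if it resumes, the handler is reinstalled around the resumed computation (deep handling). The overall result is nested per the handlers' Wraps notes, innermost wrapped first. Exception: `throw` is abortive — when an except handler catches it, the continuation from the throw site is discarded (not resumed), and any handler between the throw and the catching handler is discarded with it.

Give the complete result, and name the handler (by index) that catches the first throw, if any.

Evaluation trace:
tell(5) @ H1 ⇒ log+=5
tell(5) @ H1 ⇒ log+=5
throw(3) @ H0 caught ⇒ 27
H1 returns (27, (5, 5))
= (27, (5, 5))

Answer: (27, (5, 5)) ; first throw caught by: H0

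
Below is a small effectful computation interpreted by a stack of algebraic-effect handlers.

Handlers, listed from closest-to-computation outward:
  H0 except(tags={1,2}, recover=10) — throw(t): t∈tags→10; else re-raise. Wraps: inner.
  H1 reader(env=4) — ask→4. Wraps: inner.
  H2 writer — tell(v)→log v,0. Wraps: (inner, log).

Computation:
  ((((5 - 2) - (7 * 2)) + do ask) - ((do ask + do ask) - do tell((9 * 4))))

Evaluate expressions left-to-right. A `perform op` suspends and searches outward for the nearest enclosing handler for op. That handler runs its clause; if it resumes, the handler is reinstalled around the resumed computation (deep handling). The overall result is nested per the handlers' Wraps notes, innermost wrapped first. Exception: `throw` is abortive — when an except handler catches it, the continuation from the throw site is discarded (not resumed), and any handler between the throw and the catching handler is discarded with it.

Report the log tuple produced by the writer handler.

Evaluation trace:
ask @ H1 ⇒ 4
ask @ H1 ⇒ 4
ask @ H1 ⇒ 4
tell(36) @ H2 ⇒ log+=36
H0 returns -15
H1 returns -15
H2 returns (-15, (36))
= (-15, (36))

Answer: (36)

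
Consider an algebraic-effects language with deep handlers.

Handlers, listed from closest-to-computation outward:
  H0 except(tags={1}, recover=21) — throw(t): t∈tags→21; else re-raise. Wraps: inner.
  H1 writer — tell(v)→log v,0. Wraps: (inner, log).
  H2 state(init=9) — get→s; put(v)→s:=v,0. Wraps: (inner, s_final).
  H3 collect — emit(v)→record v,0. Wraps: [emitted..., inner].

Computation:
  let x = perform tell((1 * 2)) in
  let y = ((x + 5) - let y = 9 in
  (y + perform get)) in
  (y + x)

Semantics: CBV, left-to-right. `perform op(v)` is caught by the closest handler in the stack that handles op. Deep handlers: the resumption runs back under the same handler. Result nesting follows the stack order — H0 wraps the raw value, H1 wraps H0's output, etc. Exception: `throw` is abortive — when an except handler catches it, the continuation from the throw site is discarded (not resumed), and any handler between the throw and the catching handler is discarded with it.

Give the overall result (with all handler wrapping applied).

Answer: [((-13, (2)), 9)]

Step-by-step:
tell(2) @ H1 ⇒ log+=2
get @ H2 ⇒ 9
H0 returns -13
H1 returns (-13, (2))
H2 returns ((-13, (2)), 9)
H3 returns [((-13, (2)), 9)]
= [((-13, (2)), 9)]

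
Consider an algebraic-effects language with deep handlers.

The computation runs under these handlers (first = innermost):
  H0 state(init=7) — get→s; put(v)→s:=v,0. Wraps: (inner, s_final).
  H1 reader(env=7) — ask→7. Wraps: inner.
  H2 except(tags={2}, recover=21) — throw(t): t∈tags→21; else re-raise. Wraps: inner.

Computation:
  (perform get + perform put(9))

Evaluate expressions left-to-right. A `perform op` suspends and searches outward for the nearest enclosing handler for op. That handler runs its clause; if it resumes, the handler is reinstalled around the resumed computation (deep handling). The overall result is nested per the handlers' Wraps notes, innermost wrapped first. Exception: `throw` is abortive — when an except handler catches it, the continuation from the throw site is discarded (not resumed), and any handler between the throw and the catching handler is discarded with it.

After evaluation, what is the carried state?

Answer: 9

Working:
get @ H0 ⇒ 7
put(9) @ H0 ⇒ s:=9
H0 returns (7, 9)
H1 returns (7, 9)
H2 returns (7, 9)
= (7, 9)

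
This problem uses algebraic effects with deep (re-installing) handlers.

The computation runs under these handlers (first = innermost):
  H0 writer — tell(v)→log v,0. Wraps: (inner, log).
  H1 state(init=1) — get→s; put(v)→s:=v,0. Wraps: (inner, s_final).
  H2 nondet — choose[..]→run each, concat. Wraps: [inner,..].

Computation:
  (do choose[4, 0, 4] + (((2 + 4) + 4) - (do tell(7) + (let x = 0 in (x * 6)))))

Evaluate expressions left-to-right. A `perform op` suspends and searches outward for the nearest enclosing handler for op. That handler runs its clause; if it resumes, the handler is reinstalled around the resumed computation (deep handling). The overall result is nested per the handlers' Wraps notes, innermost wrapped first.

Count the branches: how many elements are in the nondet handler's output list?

Answer: 3

Working:
choose[4, 0, 4] @ H2
  branch[0] choose=4:
    tell(7) @ H0 ⇒ log+=7
    H0 returns (14, (7))
    H1 returns ((14, (7)), 1)
    H2 returns [((14, (7)), 1)]
  branch[1] choose=0:
    tell(7) @ H0 ⇒ log+=7
    H0 returns (10, (7))
    H1 returns ((10, (7)), 1)
    H2 returns [((10, (7)), 1)]
  branch[2] choose=4:
    tell(7) @ H0 ⇒ log+=7
    H0 returns (14, (7))
    H1 returns ((14, (7)), 1)
    H2 returns [((14, (7)), 1)]
= [((14, (7)), 1), ((10, (7)), 1), ((14, (7)), 1)]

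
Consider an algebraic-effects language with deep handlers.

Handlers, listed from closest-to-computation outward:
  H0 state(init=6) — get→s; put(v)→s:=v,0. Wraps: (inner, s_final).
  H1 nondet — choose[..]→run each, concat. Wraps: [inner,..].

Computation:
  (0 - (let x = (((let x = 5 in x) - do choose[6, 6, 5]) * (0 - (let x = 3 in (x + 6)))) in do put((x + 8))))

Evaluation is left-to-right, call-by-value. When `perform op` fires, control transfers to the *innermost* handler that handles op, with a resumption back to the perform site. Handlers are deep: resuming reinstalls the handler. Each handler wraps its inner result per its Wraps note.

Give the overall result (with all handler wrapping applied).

Answer: [(0, 17), (0, 17), (0, 8)]

Evaluation trace:
choose[6, 6, 5] @ H1
  branch[0] choose=6:
    put(17) @ H0 ⇒ s:=17
    H0 returns (0, 17)
    H1 returns [(0, 17)]
  branch[1] choose=6:
    put(17) @ H0 ⇒ s:=17
    H0 returns (0, 17)
    H1 returns [(0, 17)]
  branch[2] choose=5:
    put(8) @ H0 ⇒ s:=8
    H0 returns (0, 8)
    H1 returns [(0, 8)]
= [(0, 17), (0, 17), (0, 8)]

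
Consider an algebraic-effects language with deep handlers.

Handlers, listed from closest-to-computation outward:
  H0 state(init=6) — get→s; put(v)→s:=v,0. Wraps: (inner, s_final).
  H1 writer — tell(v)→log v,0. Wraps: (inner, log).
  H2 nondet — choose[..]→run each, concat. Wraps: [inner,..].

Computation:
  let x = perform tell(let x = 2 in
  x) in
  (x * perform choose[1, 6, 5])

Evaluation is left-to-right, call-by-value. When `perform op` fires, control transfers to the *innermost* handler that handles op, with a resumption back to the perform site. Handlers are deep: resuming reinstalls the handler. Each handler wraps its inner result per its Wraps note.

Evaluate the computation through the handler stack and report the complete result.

Working:
tell(2) @ H1 ⇒ log+=2
choose[1, 6, 5] @ H2
  branch[0] choose=1:
    H0 returns (0, 6)
    H1 returns ((0, 6), (2))
    H2 returns [((0, 6), (2))]
  branch[1] choose=6:
    H0 returns (0, 6)
    H1 returns ((0, 6), (2))
    H2 returns [((0, 6), (2))]
  branch[2] choose=5:
    H0 returns (0, 6)
    H1 returns ((0, 6), (2))
    H2 returns [((0, 6), (2))]
= [((0, 6), (2)), ((0, 6), (2)), ((0, 6), (2))]

Answer: [((0, 6), (2)), ((0, 6), (2)), ((0, 6), (2))]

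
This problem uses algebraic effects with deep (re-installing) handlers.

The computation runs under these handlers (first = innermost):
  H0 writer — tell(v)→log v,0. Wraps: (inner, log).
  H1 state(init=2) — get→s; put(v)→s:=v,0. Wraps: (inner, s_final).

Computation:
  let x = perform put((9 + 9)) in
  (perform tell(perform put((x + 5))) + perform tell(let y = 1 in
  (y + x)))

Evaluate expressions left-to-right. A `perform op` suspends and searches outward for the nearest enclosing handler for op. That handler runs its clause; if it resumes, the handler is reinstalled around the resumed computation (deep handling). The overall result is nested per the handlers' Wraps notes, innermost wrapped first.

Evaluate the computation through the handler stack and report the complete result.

Answer: ((0, (0, 1)), 5)

Working:
put(18) @ H1 ⇒ s:=18
put(5) @ H1 ⇒ s:=5
tell(0) @ H0 ⇒ log+=0
tell(1) @ H0 ⇒ log+=1
H0 returns (0, (0, 1))
H1 returns ((0, (0, 1)), 5)
= ((0, (0, 1)), 5)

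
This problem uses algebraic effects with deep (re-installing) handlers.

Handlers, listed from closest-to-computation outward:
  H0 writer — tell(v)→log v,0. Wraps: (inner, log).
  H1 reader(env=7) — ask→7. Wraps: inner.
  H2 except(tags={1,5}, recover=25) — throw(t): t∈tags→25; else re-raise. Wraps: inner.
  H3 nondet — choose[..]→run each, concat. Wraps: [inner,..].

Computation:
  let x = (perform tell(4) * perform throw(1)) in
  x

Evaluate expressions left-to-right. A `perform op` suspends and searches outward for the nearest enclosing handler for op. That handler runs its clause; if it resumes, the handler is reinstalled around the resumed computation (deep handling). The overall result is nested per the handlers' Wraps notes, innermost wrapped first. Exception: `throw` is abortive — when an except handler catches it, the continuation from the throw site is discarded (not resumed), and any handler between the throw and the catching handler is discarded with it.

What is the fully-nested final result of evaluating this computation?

Answer: [25]

Working:
tell(4) @ H0 ⇒ log+=4
throw(1) @ H2 caught ⇒ 25
H3 returns [25]
= [25]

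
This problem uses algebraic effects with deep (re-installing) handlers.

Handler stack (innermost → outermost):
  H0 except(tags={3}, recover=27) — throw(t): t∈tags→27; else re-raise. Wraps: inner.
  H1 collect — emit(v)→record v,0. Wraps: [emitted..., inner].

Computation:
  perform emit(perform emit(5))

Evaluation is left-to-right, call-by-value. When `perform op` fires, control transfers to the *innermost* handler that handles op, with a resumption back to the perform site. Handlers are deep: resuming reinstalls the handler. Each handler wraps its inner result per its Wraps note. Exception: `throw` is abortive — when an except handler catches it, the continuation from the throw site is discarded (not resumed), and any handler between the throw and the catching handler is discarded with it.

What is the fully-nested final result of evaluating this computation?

Answer: [5, 0, 0]

Step-by-step:
emit(5) @ H1 ⇒ out+=5
emit(0) @ H1 ⇒ out+=0
H0 returns 0
H1 returns [5, 0, 0]
= [5, 0, 0]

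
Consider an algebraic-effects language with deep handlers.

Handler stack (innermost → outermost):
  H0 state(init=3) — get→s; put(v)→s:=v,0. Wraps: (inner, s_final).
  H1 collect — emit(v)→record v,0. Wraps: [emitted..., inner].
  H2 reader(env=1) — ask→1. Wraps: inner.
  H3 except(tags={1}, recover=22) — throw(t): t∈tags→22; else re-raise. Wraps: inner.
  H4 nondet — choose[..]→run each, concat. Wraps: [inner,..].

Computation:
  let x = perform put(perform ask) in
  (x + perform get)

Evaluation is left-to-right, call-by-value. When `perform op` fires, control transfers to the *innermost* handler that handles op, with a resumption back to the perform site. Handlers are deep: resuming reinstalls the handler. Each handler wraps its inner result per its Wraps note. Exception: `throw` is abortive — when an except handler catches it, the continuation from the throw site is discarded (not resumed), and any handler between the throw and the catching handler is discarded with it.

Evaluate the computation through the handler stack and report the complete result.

Answer: [[(1, 1)]]

Working:
ask @ H2 ⇒ 1
put(1) @ H0 ⇒ s:=1
get @ H0 ⇒ 1
H0 returns (1, 1)
H1 returns [(1, 1)]
H2 returns [(1, 1)]
H3 returns [(1, 1)]
H4 returns [[(1, 1)]]
= [[(1, 1)]]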